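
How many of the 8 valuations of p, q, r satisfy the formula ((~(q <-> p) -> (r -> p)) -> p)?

5

p | q | r || φ
T | T | T || T
T | T | F || T
T | F | T || T
T | F | F || T
F | T | T || T
F | T | F || F
F | F | T || F
F | F | F || F
The formula is true on 5 of the 8 rows.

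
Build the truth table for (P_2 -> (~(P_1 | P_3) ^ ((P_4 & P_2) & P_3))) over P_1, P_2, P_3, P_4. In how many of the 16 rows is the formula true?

12

P_1  P_2  P_3  P_4     (P_1 | P_3)  ~(P_1 | P_3)  (P_4 & P_2)  ((P_4 & P_2) & P_3)  φ
 0    0    0    0           0            1             0                0           1
 0    0    0    1           0            1             0                0           1
 0    0    1    0           1            0             0                0           1
 0    0    1    1           1            0             0                0           1
 0    1    0    0           0            1             0                0           1
 0    1    0    1           0            1             1                0           1
 0    1    1    0           1            0             0                0           0
 0    1    1    1           1            0             1                1           1
 1    0    0    0           1            0             0                0           1
 1    0    0    1           1            0             0                0           1
 1    0    1    0           1            0             0                0           1
 1    0    1    1           1            0             0                0           1
 1    1    0    0           1            0             0                0           0
 1    1    0    1           1            0             1                0           0
 1    1    1    0           1            0             0                0           0
 1    1    1    1           1            0             1                1           1
The formula is true on 12 of the 16 rows.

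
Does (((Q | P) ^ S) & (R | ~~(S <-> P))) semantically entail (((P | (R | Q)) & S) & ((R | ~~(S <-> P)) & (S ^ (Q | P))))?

no

P | Q | R | S | φ | ψ
- | - | - | - | - | -
0 | 0 | 0 | 0 | 0 | 0
0 | 0 | 0 | 1 | 0 | 0
0 | 0 | 1 | 0 | 0 | 0
0 | 0 | 1 | 1 | 1 | 1
0 | 1 | 0 | 0 | 1 | 0
0 | 1 | 0 | 1 | 0 | 0
0 | 1 | 1 | 0 | 1 | 0
0 | 1 | 1 | 1 | 0 | 0
1 | 0 | 0 | 0 | 0 | 0
1 | 0 | 0 | 1 | 0 | 0
1 | 0 | 1 | 0 | 1 | 0
1 | 0 | 1 | 1 | 0 | 0
1 | 1 | 0 | 0 | 0 | 0
1 | 1 | 0 | 1 | 0 | 0
1 | 1 | 1 | 0 | 1 | 0
1 | 1 | 1 | 1 | 0 | 0
At P=0, Q=1, R=0, S=0 we have φ true but ψ false, so φ does not entail ψ.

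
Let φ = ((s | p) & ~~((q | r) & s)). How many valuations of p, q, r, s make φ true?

p  q  r  s     ((s | p) & ~~((q | r) & s))
1  1  1  1                  1             
1  1  1  0                  0             
1  1  0  1                  1             
1  1  0  0                  0             
1  0  1  1                  1             
1  0  1  0                  0             
1  0  0  1                  0             
1  0  0  0                  0             
0  1  1  1                  1             
0  1  1  0                  0             
0  1  0  1                  1             
0  1  0  0                  0             
0  0  1  1                  1             
0  0  1  0                  0             
0  0  0  1                  0             
0  0  0  0                  0             
The formula is true on 6 of the 16 rows.

6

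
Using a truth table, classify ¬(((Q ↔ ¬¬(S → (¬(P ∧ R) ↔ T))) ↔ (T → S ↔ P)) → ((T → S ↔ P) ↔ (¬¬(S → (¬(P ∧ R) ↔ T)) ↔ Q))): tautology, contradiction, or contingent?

P | Q | R | S | T || φ
1 | 1 | 1 | 1 | 1 || 0
1 | 1 | 1 | 1 | 0 || 0
1 | 1 | 1 | 0 | 1 || 0
1 | 1 | 1 | 0 | 0 || 0
1 | 1 | 0 | 1 | 1 || 0
1 | 1 | 0 | 1 | 0 || 0
1 | 1 | 0 | 0 | 1 || 0
1 | 1 | 0 | 0 | 0 || 0
1 | 0 | 1 | 1 | 1 || 0
1 | 0 | 1 | 1 | 0 || 0
1 | 0 | 1 | 0 | 1 || 0
1 | 0 | 1 | 0 | 0 || 0
1 | 0 | 0 | 1 | 1 || 0
1 | 0 | 0 | 1 | 0 || 0
1 | 0 | 0 | 0 | 1 || 0
1 | 0 | 0 | 0 | 0 || 0
0 | 1 | 1 | 1 | 1 || 0
0 | 1 | 1 | 1 | 0 || 0
0 | 1 | 1 | 0 | 1 || 0
0 | 1 | 1 | 0 | 0 || 0
0 | 1 | 0 | 1 | 1 || 0
0 | 1 | 0 | 1 | 0 || 0
0 | 1 | 0 | 0 | 1 || 0
0 | 1 | 0 | 0 | 0 || 0
0 | 0 | 1 | 1 | 1 || 0
0 | 0 | 1 | 1 | 0 || 0
0 | 0 | 1 | 0 | 1 || 0
0 | 0 | 1 | 0 | 0 || 0
0 | 0 | 0 | 1 | 1 || 0
0 | 0 | 0 | 1 | 0 || 0
0 | 0 | 0 | 0 | 1 || 0
0 | 0 | 0 | 0 | 0 || 0
Every row is 0, so the formula is a contradiction.

contradiction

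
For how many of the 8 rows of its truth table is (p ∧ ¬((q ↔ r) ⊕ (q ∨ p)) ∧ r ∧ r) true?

1

p | q | r || (q ↔ r) | (q ∨ p) | ((q ↔ r) ⊕ (q ∨ p)) | ¬((q ↔ r) ⊕ (q ∨ p)) | φ
T | T | T ||    T    |    T    |          F          |          T           | T
T | T | F ||    F    |    T    |          T          |          F           | F
T | F | T ||    F    |    T    |          T          |          F           | F
T | F | F ||    T    |    T    |          F          |          T           | F
F | T | T ||    T    |    T    |          F          |          T           | F
F | T | F ||    F    |    T    |          T          |          F           | F
F | F | T ||    F    |    F    |          F          |          T           | F
F | F | F ||    T    |    F    |          T          |          F           | F
The formula is true on 1 of the 8 rows.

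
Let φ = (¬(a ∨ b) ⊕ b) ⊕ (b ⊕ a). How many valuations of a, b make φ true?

3

a  b  |  ((¬(a ∨ b) ⊕ b) ⊕ (b ⊕ a))
F  F  |              T             
F  T  |              F             
T  F  |              T             
T  T  |              T             
The formula is true on 3 of the 4 rows.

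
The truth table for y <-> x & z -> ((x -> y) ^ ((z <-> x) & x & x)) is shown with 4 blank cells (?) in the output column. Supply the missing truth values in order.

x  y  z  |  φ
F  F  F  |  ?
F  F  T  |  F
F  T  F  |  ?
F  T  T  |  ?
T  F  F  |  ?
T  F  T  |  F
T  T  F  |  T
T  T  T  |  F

F, T, T, F

Row x=F, y=F, z=F: (x & z -> ((x -> y) ^ ((z <-> x) & x & x))) = T, so the formula = F.
Row x=F, y=T, z=F: (x & z -> ((x -> y) ^ ((z <-> x) & x & x))) = T, so the formula = T.
Row x=F, y=T, z=T: (x & z -> ((x -> y) ^ ((z <-> x) & x & x))) = T, so the formula = T.
Row x=T, y=F, z=F: (x & z -> ((x -> y) ^ ((z <-> x) & x & x))) = T, so the formula = F.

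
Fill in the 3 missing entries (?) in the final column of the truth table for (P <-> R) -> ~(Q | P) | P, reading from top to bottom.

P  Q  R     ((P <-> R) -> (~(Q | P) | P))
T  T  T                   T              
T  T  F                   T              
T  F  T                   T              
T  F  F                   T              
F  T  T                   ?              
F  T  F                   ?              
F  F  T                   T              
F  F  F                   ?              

Row P=F, Q=T, R=T: (P <-> R) = F, (~(Q | P) | P) = F, so ((P <-> R) -> (~(Q | P) | P)) = T.
Row P=F, Q=T, R=F: (P <-> R) = T, (~(Q | P) | P) = F, so ((P <-> R) -> (~(Q | P) | P)) = F.
Row P=F, Q=F, R=F: (P <-> R) = T, (~(Q | P) | P) = T, so ((P <-> R) -> (~(Q | P) | P)) = T.

T, F, T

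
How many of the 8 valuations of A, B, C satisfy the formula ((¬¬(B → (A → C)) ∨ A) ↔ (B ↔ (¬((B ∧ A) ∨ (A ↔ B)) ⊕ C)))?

4

A | B | C | (A → C) | (B → (A → C)) | ¬(B → (A → C)) | ¬¬(B → (A → C)) | (¬¬(B → (A → C)) ∨ A) | (B ∧ A) | (A ↔ B) | ((B ∧ A) ∨ (A ↔ B)) | ¬((B ∧ A) ∨ (A ↔ B)) | (¬((B ∧ A) ∨ (A ↔ B)) ⊕ C) | φ
- | - | - | ------- | ------------- | -------------- | --------------- | --------------------- | ------- | ------- | ------------------- | -------------------- | -------------------------- | -
1 | 1 | 1 |    1    |       1       |       0        |        1        |           1           |    1    |    1    |          1          |          0           |             1              | 1
1 | 1 | 0 |    0    |       0       |       1        |        0        |           1           |    1    |    1    |          1          |          0           |             0              | 0
1 | 0 | 1 |    1    |       1       |       0        |        1        |           1           |    0    |    0    |          0          |          1           |             0              | 1
1 | 0 | 0 |    0    |       1       |       0        |        1        |           1           |    0    |    0    |          0          |          1           |             1              | 0
0 | 1 | 1 |    1    |       1       |       0        |        1        |           1           |    0    |    0    |          0          |          1           |             0              | 0
0 | 1 | 0 |    1    |       1       |       0        |        1        |           1           |    0    |    0    |          0          |          1           |             1              | 1
0 | 0 | 1 |    1    |       1       |       0        |        1        |           1           |    0    |    1    |          1          |          0           |             1              | 0
0 | 0 | 0 |    1    |       1       |       0        |        1        |           1           |    0    |    1    |          1          |          0           |             0              | 1
The formula is true on 4 of the 8 rows.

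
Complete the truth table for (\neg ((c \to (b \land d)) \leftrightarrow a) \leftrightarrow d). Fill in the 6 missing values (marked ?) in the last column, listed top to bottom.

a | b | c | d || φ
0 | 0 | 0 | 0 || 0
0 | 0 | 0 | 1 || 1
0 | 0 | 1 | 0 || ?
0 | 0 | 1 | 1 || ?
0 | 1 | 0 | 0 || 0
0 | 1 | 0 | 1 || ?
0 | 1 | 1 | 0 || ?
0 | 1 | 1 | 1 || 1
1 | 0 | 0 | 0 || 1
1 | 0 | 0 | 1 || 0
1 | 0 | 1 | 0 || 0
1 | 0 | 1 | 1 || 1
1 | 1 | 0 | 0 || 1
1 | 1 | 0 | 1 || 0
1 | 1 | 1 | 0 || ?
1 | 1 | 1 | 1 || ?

Row a=0, b=0, c=1, d=0: \neg ((c \to (b \land d)) \leftrightarrow a) = 0, so the formula = 1.
Row a=0, b=0, c=1, d=1: \neg ((c \to (b \land d)) \leftrightarrow a) = 0, so the formula = 0.
Row a=0, b=1, c=0, d=1: \neg ((c \to (b \land d)) \leftrightarrow a) = 1, so the formula = 1.
Row a=0, b=1, c=1, d=0: \neg ((c \to (b \land d)) \leftrightarrow a) = 0, so the formula = 1.
Row a=1, b=1, c=1, d=0: \neg ((c \to (b \land d)) \leftrightarrow a) = 1, so the formula = 0.
Row a=1, b=1, c=1, d=1: \neg ((c \to (b \land d)) \leftrightarrow a) = 0, so the formula = 0.

1, 0, 1, 1, 0, 0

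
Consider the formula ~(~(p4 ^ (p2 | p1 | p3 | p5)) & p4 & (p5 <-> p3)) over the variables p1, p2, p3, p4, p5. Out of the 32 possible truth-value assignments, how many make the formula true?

p1 | p2 | p3 | p4 | p5 || φ
F  | F  | F  | F  | F  || T
F  | F  | F  | F  | T  || T
F  | F  | F  | T  | F  || T
F  | F  | F  | T  | T  || T
F  | F  | T  | F  | F  || T
F  | F  | T  | F  | T  || T
F  | F  | T  | T  | F  || T
F  | F  | T  | T  | T  || F
F  | T  | F  | F  | F  || T
F  | T  | F  | F  | T  || T
F  | T  | F  | T  | F  || F
F  | T  | F  | T  | T  || T
F  | T  | T  | F  | F  || T
F  | T  | T  | F  | T  || T
F  | T  | T  | T  | F  || T
F  | T  | T  | T  | T  || F
T  | F  | F  | F  | F  || T
T  | F  | F  | F  | T  || T
T  | F  | F  | T  | F  || F
T  | F  | F  | T  | T  || T
T  | F  | T  | F  | F  || T
T  | F  | T  | F  | T  || T
T  | F  | T  | T  | F  || T
T  | F  | T  | T  | T  || F
T  | T  | F  | F  | F  || T
T  | T  | F  | F  | T  || T
T  | T  | F  | T  | F  || F
T  | T  | F  | T  | T  || T
T  | T  | T  | F  | F  || T
T  | T  | T  | F  | T  || T
T  | T  | T  | T  | F  || T
T  | T  | T  | T  | T  || F
The formula is true on 25 of the 32 rows.

25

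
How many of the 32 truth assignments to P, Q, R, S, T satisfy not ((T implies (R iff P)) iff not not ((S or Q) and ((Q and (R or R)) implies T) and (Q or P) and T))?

24

  P      Q      R      S      T    |    φ  
 True   True   True   True   True  |  False
 True   True   True   True  False  |   True
 True   True   True  False   True  |  False
 True   True   True  False  False  |   True
 True   True  False   True   True  |   True
 True   True  False   True  False  |   True
 True   True  False  False   True  |   True
 True   True  False  False  False  |   True
 True  False   True   True   True  |  False
 True  False   True   True  False  |   True
 True  False   True  False   True  |   True
 True  False   True  False  False  |   True
 True  False  False   True   True  |   True
 True  False  False   True  False  |   True
 True  False  False  False   True  |  False
 True  False  False  False  False  |   True
False   True   True   True   True  |   True
False   True   True   True  False  |   True
False   True   True  False   True  |   True
False   True   True  False  False  |   True
False   True  False   True   True  |  False
False   True  False   True  False  |   True
False   True  False  False   True  |  False
False   True  False  False  False  |   True
False  False   True   True   True  |  False
False  False   True   True  False  |   True
False  False   True  False   True  |  False
False  False   True  False  False  |   True
False  False  False   True   True  |   True
False  False  False   True  False  |   True
False  False  False  False   True  |   True
False  False  False  False  False  |   True
The formula is true on 24 of the 32 rows.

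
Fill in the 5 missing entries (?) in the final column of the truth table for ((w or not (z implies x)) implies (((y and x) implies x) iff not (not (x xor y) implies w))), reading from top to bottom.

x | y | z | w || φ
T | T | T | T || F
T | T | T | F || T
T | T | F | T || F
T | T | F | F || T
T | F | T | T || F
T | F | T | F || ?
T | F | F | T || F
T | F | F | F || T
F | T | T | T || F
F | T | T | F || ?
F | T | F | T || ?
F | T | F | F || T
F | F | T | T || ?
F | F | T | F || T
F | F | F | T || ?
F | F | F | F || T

Row x=T, y=F, z=T, w=F: (w or not (z implies x)) = F, (((y and x) implies x) iff not (not (x xor y) implies w)) = F, so the formula = T.
Row x=F, y=T, z=T, w=F: (w or not (z implies x)) = T, (((y and x) implies x) iff not (not (x xor y) implies w)) = F, so the formula = F.
Row x=F, y=T, z=F, w=T: (w or not (z implies x)) = T, (((y and x) implies x) iff not (not (x xor y) implies w)) = F, so the formula = F.
Row x=F, y=F, z=T, w=T: (w or not (z implies x)) = T, (((y and x) implies x) iff not (not (x xor y) implies w)) = F, so the formula = F.
Row x=F, y=F, z=F, w=T: (w or not (z implies x)) = T, (((y and x) implies x) iff not (not (x xor y) implies w)) = F, so the formula = F.

T, F, F, F, F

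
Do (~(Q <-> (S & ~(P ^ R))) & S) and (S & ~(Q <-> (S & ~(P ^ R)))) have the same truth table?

P | Q | R | S || φ | ψ
T | T | T | T || F | F
T | T | T | F || F | F
T | T | F | T || T | T
T | T | F | F || F | F
T | F | T | T || T | T
T | F | T | F || F | F
T | F | F | T || F | F
T | F | F | F || F | F
F | T | T | T || T | T
F | T | T | F || F | F
F | T | F | T || F | F
F | T | F | F || F | F
F | F | T | T || F | F
F | F | T | F || F | F
F | F | F | T || T | T
F | F | F | F || F | F
The columns for φ and ψ agree on every row, so they are logically equivalent.

equivalent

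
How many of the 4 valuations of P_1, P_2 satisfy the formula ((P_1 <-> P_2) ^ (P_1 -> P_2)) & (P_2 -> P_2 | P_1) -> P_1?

3

P_1  P_2     (P_1 <-> P_2)  (P_1 -> P_2)  (P_2 | P_1)  (P_2 -> (P_2 | P_1))  φ
 F    F            T             T             F                T            T
 F    T            F             T             T                T            F
 T    F            F             F             T                T            T
 T    T            T             T             T                T            T
The formula is true on 3 of the 4 rows.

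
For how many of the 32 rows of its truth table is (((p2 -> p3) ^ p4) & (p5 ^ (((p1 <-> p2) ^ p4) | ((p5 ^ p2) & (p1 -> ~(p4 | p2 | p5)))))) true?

9

p1 | p2 | p3 | p4 | p5 | φ
-- | -- | -- | -- | -- | -
T  | T  | T  | T  | T  | F
T  | T  | T  | T  | F  | F
T  | T  | T  | F  | T  | F
T  | T  | T  | F  | F  | T
T  | T  | F  | T  | T  | T
T  | T  | F  | T  | F  | F
T  | T  | F  | F  | T  | F
T  | T  | F  | F  | F  | F
T  | F  | T  | T  | T  | F
T  | F  | T  | T  | F  | F
T  | F  | T  | F  | T  | T
T  | F  | T  | F  | F  | F
T  | F  | F  | T  | T  | F
T  | F  | F  | T  | F  | F
T  | F  | F  | F  | T  | T
T  | F  | F  | F  | F  | F
F  | T  | T  | T  | T  | F
F  | T  | T  | T  | F  | F
F  | T  | T  | F  | T  | T
F  | T  | T  | F  | F  | T
F  | T  | F  | T  | T  | F
F  | T  | F  | T  | F  | T
F  | T  | F  | F  | T  | F
F  | T  | F  | F  | F  | F
F  | F  | T  | T  | T  | F
F  | F  | T  | T  | F  | F
F  | F  | T  | F  | T  | F
F  | F  | T  | F  | F  | T
F  | F  | F  | T  | T  | F
F  | F  | F  | T  | F  | F
F  | F  | F  | F  | T  | F
F  | F  | F  | F  | F  | T
The formula is true on 9 of the 32 rows.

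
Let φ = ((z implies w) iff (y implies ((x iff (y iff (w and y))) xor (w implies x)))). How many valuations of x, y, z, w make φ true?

x  y  z  w  |  (z implies w)  (w and y)  (y iff (w and y))  (x iff (y iff (w and y)))  (w implies x)  φ
0  0  0  0  |        1            0              1                      0                    1        1
0  0  0  1  |        1            0              1                      0                    0        1
0  0  1  0  |        0            0              1                      0                    1        0
0  0  1  1  |        1            0              1                      0                    0        1
0  1  0  0  |        1            0              0                      1                    1        0
0  1  0  1  |        1            1              1                      0                    0        0
0  1  1  0  |        0            0              0                      1                    1        1
0  1  1  1  |        1            1              1                      0                    0        0
1  0  0  0  |        1            0              1                      1                    1        1
1  0  0  1  |        1            0              1                      1                    1        1
1  0  1  0  |        0            0              1                      1                    1        0
1  0  1  1  |        1            0              1                      1                    1        1
1  1  0  0  |        1            0              0                      0                    1        1
1  1  0  1  |        1            1              1                      1                    1        0
1  1  1  0  |        0            0              0                      0                    1        0
1  1  1  1  |        1            1              1                      1                    1        0
The formula is true on 8 of the 16 rows.

8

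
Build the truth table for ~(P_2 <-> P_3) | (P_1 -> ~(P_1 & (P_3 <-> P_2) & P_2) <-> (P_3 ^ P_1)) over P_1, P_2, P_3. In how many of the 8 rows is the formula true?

P_1 | P_2 | P_3 || φ
 T  |  T  |  T  || T
 T  |  T  |  F  || T
 T  |  F  |  T  || T
 T  |  F  |  F  || T
 F  |  T  |  T  || T
 F  |  T  |  F  || T
 F  |  F  |  T  || T
 F  |  F  |  F  || F
The formula is true on 7 of the 8 rows.

7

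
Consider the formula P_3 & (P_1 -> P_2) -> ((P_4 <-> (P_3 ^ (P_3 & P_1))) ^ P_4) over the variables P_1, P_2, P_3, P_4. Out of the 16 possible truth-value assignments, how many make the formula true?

12

P_1 | P_2 | P_3 | P_4 | φ
--- | --- | --- | --- | -
 1  |  1  |  1  |  1  | 1
 1  |  1  |  1  |  0  | 1
 1  |  1  |  0  |  1  | 1
 1  |  1  |  0  |  0  | 1
 1  |  0  |  1  |  1  | 1
 1  |  0  |  1  |  0  | 1
 1  |  0  |  0  |  1  | 1
 1  |  0  |  0  |  0  | 1
 0  |  1  |  1  |  1  | 0
 0  |  1  |  1  |  0  | 0
 0  |  1  |  0  |  1  | 1
 0  |  1  |  0  |  0  | 1
 0  |  0  |  1  |  1  | 0
 0  |  0  |  1  |  0  | 0
 0  |  0  |  0  |  1  | 1
 0  |  0  |  0  |  0  | 1
The formula is true on 12 of the 16 rows.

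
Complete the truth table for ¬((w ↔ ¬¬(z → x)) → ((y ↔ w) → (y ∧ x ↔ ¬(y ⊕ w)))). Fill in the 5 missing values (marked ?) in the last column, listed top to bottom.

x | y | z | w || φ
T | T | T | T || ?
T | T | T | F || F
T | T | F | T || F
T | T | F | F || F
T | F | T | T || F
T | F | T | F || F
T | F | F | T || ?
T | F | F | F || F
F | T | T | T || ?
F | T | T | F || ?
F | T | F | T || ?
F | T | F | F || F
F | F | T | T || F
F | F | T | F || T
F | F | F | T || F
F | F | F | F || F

Row x=T, y=T, z=T, w=T: (w ↔ ¬¬(z → x)) = T, ((y ↔ w) → (y ∧ x ↔ ¬(y ⊕ w))) = T, ((w ↔ ¬¬(z → x)) → ((y ↔ w) → (y ∧ x ↔ ¬(y ⊕ w)))) = T, so the formula = F.
Row x=T, y=F, z=F, w=T: (w ↔ ¬¬(z → x)) = T, ((y ↔ w) → (y ∧ x ↔ ¬(y ⊕ w))) = T, ((w ↔ ¬¬(z → x)) → ((y ↔ w) → (y ∧ x ↔ ¬(y ⊕ w)))) = T, so the formula = F.
Row x=F, y=T, z=T, w=T: (w ↔ ¬¬(z → x)) = F, ((y ↔ w) → (y ∧ x ↔ ¬(y ⊕ w))) = F, ((w ↔ ¬¬(z → x)) → ((y ↔ w) → (y ∧ x ↔ ¬(y ⊕ w)))) = T, so the formula = F.
Row x=F, y=T, z=T, w=F: (w ↔ ¬¬(z → x)) = T, ((y ↔ w) → (y ∧ x ↔ ¬(y ⊕ w))) = T, ((w ↔ ¬¬(z → x)) → ((y ↔ w) → (y ∧ x ↔ ¬(y ⊕ w)))) = T, so the formula = F.
Row x=F, y=T, z=F, w=T: (w ↔ ¬¬(z → x)) = T, ((y ↔ w) → (y ∧ x ↔ ¬(y ⊕ w))) = F, ((w ↔ ¬¬(z → x)) → ((y ↔ w) → (y ∧ x ↔ ¬(y ⊕ w)))) = F, so the formula = T.

F, F, F, F, T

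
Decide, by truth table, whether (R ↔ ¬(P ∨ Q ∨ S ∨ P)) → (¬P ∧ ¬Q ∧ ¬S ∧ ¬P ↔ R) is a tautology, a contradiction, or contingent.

P  Q  R  S  |  (P ∨ Q ∨ S ∨ P)  ¬(P ∨ Q ∨ S ∨ P)  (R ↔ ¬(P ∨ Q ∨ S ∨ P))  ¬P  ¬Q  ¬S  (¬P ∧ ¬Q ∧ ¬S ∧ ¬P)  ((¬P ∧ ¬Q ∧ ¬S ∧ ¬P) ↔ R)  φ
0  0  0  0  |         0                1                    0             1   1   1            1                       0              1
0  0  0  1  |         1                0                    1             1   1   0            0                       1              1
0  0  1  0  |         0                1                    1             1   1   1            1                       1              1
0  0  1  1  |         1                0                    0             1   1   0            0                       0              1
0  1  0  0  |         1                0                    1             1   0   1            0                       1              1
0  1  0  1  |         1                0                    1             1   0   0            0                       1              1
0  1  1  0  |         1                0                    0             1   0   1            0                       0              1
0  1  1  1  |         1                0                    0             1   0   0            0                       0              1
1  0  0  0  |         1                0                    1             0   1   1            0                       1              1
1  0  0  1  |         1                0                    1             0   1   0            0                       1              1
1  0  1  0  |         1                0                    0             0   1   1            0                       0              1
1  0  1  1  |         1                0                    0             0   1   0            0                       0              1
1  1  0  0  |         1                0                    1             0   0   1            0                       1              1
1  1  0  1  |         1                0                    1             0   0   0            0                       1              1
1  1  1  0  |         1                0                    0             0   0   1            0                       0              1
1  1  1  1  |         1                0                    0             0   0   0            0                       0              1
Every row is 1, so the formula is a tautology.

tautology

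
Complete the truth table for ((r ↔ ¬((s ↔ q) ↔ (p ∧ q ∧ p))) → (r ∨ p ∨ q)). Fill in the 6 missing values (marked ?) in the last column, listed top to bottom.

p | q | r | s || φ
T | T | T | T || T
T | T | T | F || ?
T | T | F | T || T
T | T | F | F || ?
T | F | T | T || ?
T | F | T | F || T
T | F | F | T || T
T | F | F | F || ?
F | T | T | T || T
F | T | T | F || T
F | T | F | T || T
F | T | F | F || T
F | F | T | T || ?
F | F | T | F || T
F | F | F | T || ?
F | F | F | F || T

Row p=T, q=T, r=T, s=F: (r ↔ ¬((s ↔ q) ↔ (p ∧ q ∧ p))) = T, (r ∨ p ∨ q) = T, so the formula = T.
Row p=T, q=T, r=F, s=F: (r ↔ ¬((s ↔ q) ↔ (p ∧ q ∧ p))) = F, (r ∨ p ∨ q) = T, so the formula = T.
Row p=T, q=F, r=T, s=T: (r ↔ ¬((s ↔ q) ↔ (p ∧ q ∧ p))) = F, (r ∨ p ∨ q) = T, so the formula = T.
Row p=T, q=F, r=F, s=F: (r ↔ ¬((s ↔ q) ↔ (p ∧ q ∧ p))) = F, (r ∨ p ∨ q) = T, so the formula = T.
Row p=F, q=F, r=T, s=T: (r ↔ ¬((s ↔ q) ↔ (p ∧ q ∧ p))) = F, (r ∨ p ∨ q) = T, so the formula = T.
Row p=F, q=F, r=F, s=T: (r ↔ ¬((s ↔ q) ↔ (p ∧ q ∧ p))) = T, (r ∨ p ∨ q) = F, so the formula = F.

T, T, T, T, T, F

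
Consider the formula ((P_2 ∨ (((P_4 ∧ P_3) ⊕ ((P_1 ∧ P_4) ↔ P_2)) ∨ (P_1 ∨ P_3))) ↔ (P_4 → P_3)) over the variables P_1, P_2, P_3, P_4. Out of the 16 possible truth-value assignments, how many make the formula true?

P_1  P_2  P_3  P_4  |  φ
 T    T    T    T   |  T
 T    T    T    F   |  T
 T    T    F    T   |  F
 T    T    F    F   |  T
 T    F    T    T   |  T
 T    F    T    F   |  T
 T    F    F    T   |  F
 T    F    F    F   |  T
 F    T    T    T   |  T
 F    T    T    F   |  T
 F    T    F    T   |  F
 F    T    F    F   |  T
 F    F    T    T   |  T
 F    F    T    F   |  T
 F    F    F    T   |  F
 F    F    F    F   |  T
The formula is true on 12 of the 16 rows.

12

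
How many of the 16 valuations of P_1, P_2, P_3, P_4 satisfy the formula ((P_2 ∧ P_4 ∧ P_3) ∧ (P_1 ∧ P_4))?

1

P_1  P_2  P_3  P_4  |  (P_2 ∧ P_4 ∧ P_3)  (P_1 ∧ P_4)  φ
 T    T    T    T   |          T               T       T
 T    T    T    F   |          F               F       F
 T    T    F    T   |          F               T       F
 T    T    F    F   |          F               F       F
 T    F    T    T   |          F               T       F
 T    F    T    F   |          F               F       F
 T    F    F    T   |          F               T       F
 T    F    F    F   |          F               F       F
 F    T    T    T   |          T               F       F
 F    T    T    F   |          F               F       F
 F    T    F    T   |          F               F       F
 F    T    F    F   |          F               F       F
 F    F    T    T   |          F               F       F
 F    F    T    F   |          F               F       F
 F    F    F    T   |          F               F       F
 F    F    F    F   |          F               F       F
The formula is true on 1 of the 16 rows.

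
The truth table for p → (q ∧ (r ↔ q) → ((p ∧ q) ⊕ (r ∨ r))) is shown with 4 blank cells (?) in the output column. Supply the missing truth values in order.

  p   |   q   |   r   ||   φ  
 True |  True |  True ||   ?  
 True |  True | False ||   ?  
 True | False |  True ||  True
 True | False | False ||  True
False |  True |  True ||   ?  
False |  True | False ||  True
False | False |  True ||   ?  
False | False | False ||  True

False, True, True, True

Row p=True, q=True, r=True: (q ∧ (r ↔ q) → ((p ∧ q) ⊕ (r ∨ r))) = False, so the formula = False.
Row p=True, q=True, r=False: (q ∧ (r ↔ q) → ((p ∧ q) ⊕ (r ∨ r))) = True, so the formula = True.
Row p=False, q=True, r=True: (q ∧ (r ↔ q) → ((p ∧ q) ⊕ (r ∨ r))) = True, so the formula = True.
Row p=False, q=False, r=True: (q ∧ (r ↔ q) → ((p ∧ q) ⊕ (r ∨ r))) = True, so the formula = True.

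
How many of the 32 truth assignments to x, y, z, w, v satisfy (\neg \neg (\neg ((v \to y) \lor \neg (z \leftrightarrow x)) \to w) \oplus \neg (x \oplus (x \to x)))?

x | y | z | w | v | φ
- | - | - | - | - | -
0 | 0 | 0 | 0 | 0 | 1
0 | 0 | 0 | 0 | 1 | 0
0 | 0 | 0 | 1 | 0 | 1
0 | 0 | 0 | 1 | 1 | 1
0 | 0 | 1 | 0 | 0 | 1
0 | 0 | 1 | 0 | 1 | 1
0 | 0 | 1 | 1 | 0 | 1
0 | 0 | 1 | 1 | 1 | 1
0 | 1 | 0 | 0 | 0 | 1
0 | 1 | 0 | 0 | 1 | 1
0 | 1 | 0 | 1 | 0 | 1
0 | 1 | 0 | 1 | 1 | 1
0 | 1 | 1 | 0 | 0 | 1
0 | 1 | 1 | 0 | 1 | 1
0 | 1 | 1 | 1 | 0 | 1
0 | 1 | 1 | 1 | 1 | 1
1 | 0 | 0 | 0 | 0 | 0
1 | 0 | 0 | 0 | 1 | 0
1 | 0 | 0 | 1 | 0 | 0
1 | 0 | 0 | 1 | 1 | 0
1 | 0 | 1 | 0 | 0 | 0
1 | 0 | 1 | 0 | 1 | 1
1 | 0 | 1 | 1 | 0 | 0
1 | 0 | 1 | 1 | 1 | 0
1 | 1 | 0 | 0 | 0 | 0
1 | 1 | 0 | 0 | 1 | 0
1 | 1 | 0 | 1 | 0 | 0
1 | 1 | 0 | 1 | 1 | 0
1 | 1 | 1 | 0 | 0 | 0
1 | 1 | 1 | 0 | 1 | 0
1 | 1 | 1 | 1 | 0 | 0
1 | 1 | 1 | 1 | 1 | 0
The formula is true on 16 of the 32 rows.

16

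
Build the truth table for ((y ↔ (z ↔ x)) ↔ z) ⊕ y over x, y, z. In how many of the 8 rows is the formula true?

  x   |   y   |   z   || (((y ↔ (z ↔ x)) ↔ z) ⊕ y)
 True |  True |  True ||           False          
 True |  True | False ||           False          
 True | False |  True ||           False          
 True | False | False ||           False          
False |  True |  True ||            True          
False |  True | False ||            True          
False | False |  True ||            True          
False | False | False ||            True          
The formula is true on 4 of the 8 rows.

4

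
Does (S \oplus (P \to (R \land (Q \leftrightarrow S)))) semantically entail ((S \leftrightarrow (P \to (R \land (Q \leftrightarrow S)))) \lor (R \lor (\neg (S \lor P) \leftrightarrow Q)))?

no

P | Q | R | S | φ | ψ
- | - | - | - | - | -
F | F | F | F | T | F
F | F | F | T | F | T
F | F | T | F | T | T
F | F | T | T | F | T
F | T | F | F | T | T
F | T | F | T | F | T
F | T | T | F | T | T
F | T | T | T | F | T
T | F | F | F | F | T
T | F | F | T | T | T
T | F | T | F | T | T
T | F | T | T | T | T
T | T | F | F | F | T
T | T | F | T | T | F
T | T | T | F | F | T
T | T | T | T | F | T
At P=F, Q=F, R=F, S=F we have φ true but ψ false, so φ does not entail ψ.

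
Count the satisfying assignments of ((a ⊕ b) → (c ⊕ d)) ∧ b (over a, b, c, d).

a | b | c | d | (a ⊕ b) | (c ⊕ d) | ((a ⊕ b) → (c ⊕ d)) | (((a ⊕ b) → (c ⊕ d)) ∧ b)
- | - | - | - | ------- | ------- | ------------------- | -------------------------
T | T | T | T |    F    |    F    |          T          |             T            
T | T | T | F |    F    |    T    |          T          |             T            
T | T | F | T |    F    |    T    |          T          |             T            
T | T | F | F |    F    |    F    |          T          |             T            
T | F | T | T |    T    |    F    |          F          |             F            
T | F | T | F |    T    |    T    |          T          |             F            
T | F | F | T |    T    |    T    |          T          |             F            
T | F | F | F |    T    |    F    |          F          |             F            
F | T | T | T |    T    |    F    |          F          |             F            
F | T | T | F |    T    |    T    |          T          |             T            
F | T | F | T |    T    |    T    |          T          |             T            
F | T | F | F |    T    |    F    |          F          |             F            
F | F | T | T |    F    |    F    |          T          |             F            
F | F | T | F |    F    |    T    |          T          |             F            
F | F | F | T |    F    |    T    |          T          |             F            
F | F | F | F |    F    |    F    |          T          |             F            
The formula is true on 6 of the 16 rows.

6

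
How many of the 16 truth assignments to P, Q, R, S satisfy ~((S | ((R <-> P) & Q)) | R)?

3

P  Q  R  S     ~((S | ((R <-> P) & Q)) | R)
T  T  T  T                  F              
T  T  T  F                  F              
T  T  F  T                  F              
T  T  F  F                  T              
T  F  T  T                  F              
T  F  T  F                  F              
T  F  F  T                  F              
T  F  F  F                  T              
F  T  T  T                  F              
F  T  T  F                  F              
F  T  F  T                  F              
F  T  F  F                  F              
F  F  T  T                  F              
F  F  T  F                  F              
F  F  F  T                  F              
F  F  F  F                  T              
The formula is true on 3 of the 16 rows.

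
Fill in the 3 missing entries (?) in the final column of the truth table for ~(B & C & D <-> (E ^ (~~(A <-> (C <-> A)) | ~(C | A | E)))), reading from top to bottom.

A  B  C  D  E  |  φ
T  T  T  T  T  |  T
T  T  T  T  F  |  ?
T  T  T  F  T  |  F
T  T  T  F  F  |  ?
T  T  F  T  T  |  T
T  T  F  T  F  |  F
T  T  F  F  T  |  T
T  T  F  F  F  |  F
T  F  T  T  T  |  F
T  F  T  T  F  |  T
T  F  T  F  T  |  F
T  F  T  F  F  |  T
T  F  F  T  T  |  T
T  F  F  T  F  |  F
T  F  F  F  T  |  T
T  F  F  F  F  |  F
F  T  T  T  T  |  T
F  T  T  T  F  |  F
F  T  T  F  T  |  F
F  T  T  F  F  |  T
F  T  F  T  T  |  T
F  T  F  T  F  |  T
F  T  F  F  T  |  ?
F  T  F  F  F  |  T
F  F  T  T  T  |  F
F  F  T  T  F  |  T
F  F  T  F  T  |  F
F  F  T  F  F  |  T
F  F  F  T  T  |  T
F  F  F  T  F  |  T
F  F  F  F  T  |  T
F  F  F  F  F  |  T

F, T, T

Row A=T, B=T, C=T, D=T, E=F: (B & C & D) = T, (E ^ (~~(A <-> (C <-> A)) | ~(C | A | E))) = T, (B & C & D <-> (E ^ (~~(A <-> (C <-> A)) | ~(C | A | E)))) = T, so the formula = F.
Row A=T, B=T, C=T, D=F, E=F: (B & C & D) = F, (E ^ (~~(A <-> (C <-> A)) | ~(C | A | E))) = T, (B & C & D <-> (E ^ (~~(A <-> (C <-> A)) | ~(C | A | E)))) = F, so the formula = T.
Row A=F, B=T, C=F, D=F, E=T: (B & C & D) = F, (E ^ (~~(A <-> (C <-> A)) | ~(C | A | E))) = T, (B & C & D <-> (E ^ (~~(A <-> (C <-> A)) | ~(C | A | E)))) = F, so the formula = T.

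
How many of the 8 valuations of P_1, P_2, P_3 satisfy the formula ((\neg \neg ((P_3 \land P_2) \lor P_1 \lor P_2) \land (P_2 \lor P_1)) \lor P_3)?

7

P_1  P_2  P_3  |  φ
 0    0    0   |  0
 0    0    1   |  1
 0    1    0   |  1
 0    1    1   |  1
 1    0    0   |  1
 1    0    1   |  1
 1    1    0   |  1
 1    1    1   |  1
The formula is true on 7 of the 8 rows.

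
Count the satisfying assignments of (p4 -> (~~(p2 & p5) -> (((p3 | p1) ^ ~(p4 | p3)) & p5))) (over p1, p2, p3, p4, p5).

p1 | p2 | p3 | p4 | p5 | φ
-- | -- | -- | -- | -- | -
F  | F  | F  | F  | F  | T
F  | F  | F  | F  | T  | T
F  | F  | F  | T  | F  | T
F  | F  | F  | T  | T  | T
F  | F  | T  | F  | F  | T
F  | F  | T  | F  | T  | T
F  | F  | T  | T  | F  | T
F  | F  | T  | T  | T  | T
F  | T  | F  | F  | F  | T
F  | T  | F  | F  | T  | T
F  | T  | F  | T  | F  | T
F  | T  | F  | T  | T  | F
F  | T  | T  | F  | F  | T
F  | T  | T  | F  | T  | T
F  | T  | T  | T  | F  | T
F  | T  | T  | T  | T  | T
T  | F  | F  | F  | F  | T
T  | F  | F  | F  | T  | T
T  | F  | F  | T  | F  | T
T  | F  | F  | T  | T  | T
T  | F  | T  | F  | F  | T
T  | F  | T  | F  | T  | T
T  | F  | T  | T  | F  | T
T  | F  | T  | T  | T  | T
T  | T  | F  | F  | F  | T
T  | T  | F  | F  | T  | T
T  | T  | F  | T  | F  | T
T  | T  | F  | T  | T  | T
T  | T  | T  | F  | F  | T
T  | T  | T  | F  | T  | T
T  | T  | T  | T  | F  | T
T  | T  | T  | T  | T  | T
The formula is true on 31 of the 32 rows.

31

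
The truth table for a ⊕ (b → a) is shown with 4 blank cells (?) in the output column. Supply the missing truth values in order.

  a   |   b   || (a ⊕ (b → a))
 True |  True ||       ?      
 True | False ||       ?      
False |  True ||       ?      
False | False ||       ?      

False, False, False, True

Row a=True, b=True: (b → a) = True, so (a ⊕ (b → a)) = False.
Row a=True, b=False: (b → a) = True, so (a ⊕ (b → a)) = False.
Row a=False, b=True: (b → a) = False, so (a ⊕ (b → a)) = False.
Row a=False, b=False: (b → a) = True, so (a ⊕ (b → a)) = True.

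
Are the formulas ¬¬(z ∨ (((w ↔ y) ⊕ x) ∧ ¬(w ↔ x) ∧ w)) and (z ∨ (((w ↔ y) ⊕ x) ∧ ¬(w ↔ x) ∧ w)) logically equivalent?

x | y | z | w | φ | ψ
- | - | - | - | - | -
F | F | F | F | F | F
F | F | F | T | F | F
F | F | T | F | T | T
F | F | T | T | T | T
F | T | F | F | F | F
F | T | F | T | T | T
F | T | T | F | T | T
F | T | T | T | T | T
T | F | F | F | F | F
T | F | F | T | F | F
T | F | T | F | T | T
T | F | T | T | T | T
T | T | F | F | F | F
T | T | F | T | F | F
T | T | T | F | T | T
T | T | T | T | T | T
The columns for φ and ψ agree on every row, so they are logically equivalent.

equivalent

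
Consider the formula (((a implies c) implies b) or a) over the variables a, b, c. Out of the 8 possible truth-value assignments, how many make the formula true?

6

a | b | c || (a implies c) | ((a implies c) implies b) | φ
1 | 1 | 1 ||       1       |             1             | 1
1 | 1 | 0 ||       0       |             1             | 1
1 | 0 | 1 ||       1       |             0             | 1
1 | 0 | 0 ||       0       |             1             | 1
0 | 1 | 1 ||       1       |             1             | 1
0 | 1 | 0 ||       1       |             1             | 1
0 | 0 | 1 ||       1       |             0             | 0
0 | 0 | 0 ||       1       |             0             | 0
The formula is true on 6 of the 8 rows.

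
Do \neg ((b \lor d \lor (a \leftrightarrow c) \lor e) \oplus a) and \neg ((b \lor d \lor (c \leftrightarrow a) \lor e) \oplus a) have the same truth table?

equivalent

a | b | c | d | e | φ | ψ
- | - | - | - | - | - | -
F | F | F | F | F | F | F
F | F | F | F | T | F | F
F | F | F | T | F | F | F
F | F | F | T | T | F | F
F | F | T | F | F | T | T
F | F | T | F | T | F | F
F | F | T | T | F | F | F
F | F | T | T | T | F | F
F | T | F | F | F | F | F
F | T | F | F | T | F | F
F | T | F | T | F | F | F
F | T | F | T | T | F | F
F | T | T | F | F | F | F
F | T | T | F | T | F | F
F | T | T | T | F | F | F
F | T | T | T | T | F | F
T | F | F | F | F | F | F
T | F | F | F | T | T | T
T | F | F | T | F | T | T
T | F | F | T | T | T | T
T | F | T | F | F | T | T
T | F | T | F | T | T | T
T | F | T | T | F | T | T
T | F | T | T | T | T | T
T | T | F | F | F | T | T
T | T | F | F | T | T | T
T | T | F | T | F | T | T
T | T | F | T | T | T | T
T | T | T | F | F | T | T
T | T | T | F | T | T | T
T | T | T | T | F | T | T
T | T | T | T | T | T | T
The columns for φ and ψ agree on every row, so they are logically equivalent.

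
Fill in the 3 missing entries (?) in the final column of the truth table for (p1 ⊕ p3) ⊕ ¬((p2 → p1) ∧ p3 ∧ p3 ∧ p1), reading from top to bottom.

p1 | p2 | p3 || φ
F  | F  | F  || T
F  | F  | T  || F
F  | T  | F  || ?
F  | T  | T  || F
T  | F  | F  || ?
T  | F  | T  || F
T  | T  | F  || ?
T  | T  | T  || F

Row p1=F, p2=T, p3=F: (p1 ⊕ p3) = F, ¬((p2 → p1) ∧ p3 ∧ p3 ∧ p1) = T, so the formula = T.
Row p1=T, p2=F, p3=F: (p1 ⊕ p3) = T, ¬((p2 → p1) ∧ p3 ∧ p3 ∧ p1) = T, so the formula = F.
Row p1=T, p2=T, p3=F: (p1 ⊕ p3) = T, ¬((p2 → p1) ∧ p3 ∧ p3 ∧ p1) = T, so the formula = F.

T, F, F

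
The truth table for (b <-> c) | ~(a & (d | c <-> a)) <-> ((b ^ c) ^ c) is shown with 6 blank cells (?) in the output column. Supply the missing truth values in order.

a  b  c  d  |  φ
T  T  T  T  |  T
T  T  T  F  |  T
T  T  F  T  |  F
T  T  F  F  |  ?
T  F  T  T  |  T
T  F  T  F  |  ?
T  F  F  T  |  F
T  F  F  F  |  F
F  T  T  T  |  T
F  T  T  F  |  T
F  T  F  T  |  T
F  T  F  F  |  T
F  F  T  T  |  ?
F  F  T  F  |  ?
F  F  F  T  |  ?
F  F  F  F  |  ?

Row a=T, b=T, c=F, d=F: ((b <-> c) | ~(a & (d | c <-> a))) = T, ((b ^ c) ^ c) = T, so the formula = T.
Row a=T, b=F, c=T, d=F: ((b <-> c) | ~(a & (d | c <-> a))) = F, ((b ^ c) ^ c) = F, so the formula = T.
Row a=F, b=F, c=T, d=T: ((b <-> c) | ~(a & (d | c <-> a))) = T, ((b ^ c) ^ c) = F, so the formula = F.
Row a=F, b=F, c=T, d=F: ((b <-> c) | ~(a & (d | c <-> a))) = T, ((b ^ c) ^ c) = F, so the formula = F.
Row a=F, b=F, c=F, d=T: ((b <-> c) | ~(a & (d | c <-> a))) = T, ((b ^ c) ^ c) = F, so the formula = F.
Row a=F, b=F, c=F, d=F: ((b <-> c) | ~(a & (d | c <-> a))) = T, ((b ^ c) ^ c) = F, so the formula = F.

T, T, F, F, F, F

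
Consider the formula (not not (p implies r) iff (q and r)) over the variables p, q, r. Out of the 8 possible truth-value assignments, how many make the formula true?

4

p  q  r  |  φ
F  F  F  |  F
F  F  T  |  F
F  T  F  |  F
F  T  T  |  T
T  F  F  |  T
T  F  T  |  F
T  T  F  |  T
T  T  T  |  T
The formula is true on 4 of the 8 rows.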